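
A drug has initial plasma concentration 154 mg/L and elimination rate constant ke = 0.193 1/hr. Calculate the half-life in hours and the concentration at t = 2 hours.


t_half = ln(2) / ke = 0.693147 / 0.193 = 3.591 hr
C(t) = C0 * exp(-ke*t) = 154 * exp(-0.193*2)
C(2) = 104.7 mg/L


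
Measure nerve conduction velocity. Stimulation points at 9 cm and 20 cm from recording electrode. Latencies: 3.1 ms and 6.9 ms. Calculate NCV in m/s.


Distance = (20 - 9) / 100 = 0.11 m
dt = (6.9 - 3.1) / 1000 = 0.0038 s
NCV = dist / dt = 28.95 m/s


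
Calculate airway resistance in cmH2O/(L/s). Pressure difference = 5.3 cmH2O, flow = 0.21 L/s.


R = dP / flow
R = 5.3 / 0.21
R = 25.24 cmH2O/(L/s)


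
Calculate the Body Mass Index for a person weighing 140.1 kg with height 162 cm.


BMI = weight / height^2
height = 162 cm = 1.62 m
BMI = 140.1 / 1.62^2
BMI = 53.38 kg/m^2


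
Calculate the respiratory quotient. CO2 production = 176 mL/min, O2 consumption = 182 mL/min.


RQ = VCO2 / VO2
RQ = 176 / 182
RQ = 0.967


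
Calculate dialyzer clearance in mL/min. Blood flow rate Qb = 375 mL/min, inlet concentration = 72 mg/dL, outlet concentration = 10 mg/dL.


K = Qb * (Cb_in - Cb_out) / Cb_in
K = 375 * (72 - 10) / 72
K = 322.9 mL/min


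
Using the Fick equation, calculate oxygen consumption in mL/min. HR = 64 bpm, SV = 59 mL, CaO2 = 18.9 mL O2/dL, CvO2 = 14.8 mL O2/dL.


CO = HR*SV = 64*59/1000 = 3.776 L/min
a-v O2 diff = 18.9 - 14.8 = 4.1 mL/dL
VO2 = CO * (CaO2-CvO2) * 10 dL/L
VO2 = 3.776 * 4.1 * 10
VO2 = 154.8 mL/min


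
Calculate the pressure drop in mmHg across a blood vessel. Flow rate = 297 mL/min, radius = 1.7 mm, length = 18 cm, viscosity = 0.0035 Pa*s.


dP = 8*mu*L*Q / (pi*r^4)
Q = 297 mL/min = 4.95e-06 m^3/s
dP = 950.802 Pa = 950.802 / 133.322 mmHg = 7.132 mmHg


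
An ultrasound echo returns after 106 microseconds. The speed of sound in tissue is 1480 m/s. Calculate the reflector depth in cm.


depth = c * t / 2
t = 106 us = 1.0600e-04 s
depth = 1480 * 1.0600e-04 / 2
depth = 0.07844 m = 7.844 cm


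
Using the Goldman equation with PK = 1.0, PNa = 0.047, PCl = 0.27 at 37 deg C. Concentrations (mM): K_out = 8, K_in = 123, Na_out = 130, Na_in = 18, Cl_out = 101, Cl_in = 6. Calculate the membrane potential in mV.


Vm = (RT/F)*ln((PK*Ko + PNa*Nao + PCl*Cli)/(PK*Ki + PNa*Nai + PCl*Clo))
Numer = 15.73, Denom = 151.116
Vm = -60.47 mV


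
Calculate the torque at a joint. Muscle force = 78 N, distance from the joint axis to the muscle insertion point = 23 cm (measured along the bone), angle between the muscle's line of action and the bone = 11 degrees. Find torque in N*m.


Torque = F * d * sin(theta)   (moment arm = d*sin(theta))
d = 23 cm = 0.23 m
Torque = 78 * 0.23 * sin(11)
Torque = 3.423 N*m


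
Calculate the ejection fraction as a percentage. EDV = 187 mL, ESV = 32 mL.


SV = EDV - ESV = 187 - 32 = 155 mL
EF = SV/EDV * 100 = 155/187 * 100
EF = 82.89%


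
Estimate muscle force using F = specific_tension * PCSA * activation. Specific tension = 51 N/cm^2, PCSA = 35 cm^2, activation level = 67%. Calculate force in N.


F = sigma * PCSA * activation
F = 51 * 35 * 0.67
F = 1196 N


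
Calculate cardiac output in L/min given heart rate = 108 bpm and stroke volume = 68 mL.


CO = HR * SV
CO = 108 * 68 / 1000
CO = 7.344 L/min


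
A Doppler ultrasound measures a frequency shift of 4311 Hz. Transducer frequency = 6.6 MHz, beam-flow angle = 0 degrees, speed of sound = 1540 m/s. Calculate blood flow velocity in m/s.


v = fd * c / (2 * f0 * cos(theta))
v = 4311 * 1540 / (2 * 6.6000e+06 * cos(0))
v = 0.503 m/s


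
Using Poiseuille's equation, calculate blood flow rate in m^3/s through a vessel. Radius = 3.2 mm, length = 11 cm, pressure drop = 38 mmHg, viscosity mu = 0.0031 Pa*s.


Q = pi*r^4*dP / (8*mu*L)
r = 0.0032 m, L = 0.11 m
dP = 38 mmHg = 5066.236 Pa
Q = 6.1177e-04 m^3/s


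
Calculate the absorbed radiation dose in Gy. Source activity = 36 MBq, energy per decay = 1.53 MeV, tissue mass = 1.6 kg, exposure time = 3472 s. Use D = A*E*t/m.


A = 36 MBq = 3.6000e+07 Bq
E = 1.53 MeV = 2.45106e-13 J
D = A*E*t/m = 3.6000e+07*2.45106e-13*3472/1.6
D = 0.01915 Gy


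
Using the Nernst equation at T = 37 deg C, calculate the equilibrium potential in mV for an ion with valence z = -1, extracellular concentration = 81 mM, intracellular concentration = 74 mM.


E = (RT/(zF)) * ln(C_out/C_in)
T = 37 + 273.15 = 310.15 K
E = (8.314 * 310.15 / (-1 * 96485)) * ln(81/74)
E = -2.416 mV


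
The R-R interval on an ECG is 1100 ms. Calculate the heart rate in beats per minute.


HR = 60 / RR_interval(s)
RR = 1100 ms = 1.1 s
HR = 60 / 1.1 = 54.55 bpm


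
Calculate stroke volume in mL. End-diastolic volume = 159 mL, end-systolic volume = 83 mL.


SV = EDV - ESV
SV = 159 - 83
SV = 76 mL


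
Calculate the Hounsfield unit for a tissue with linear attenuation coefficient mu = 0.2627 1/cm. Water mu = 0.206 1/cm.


HU = ((mu_tissue - mu_water) / mu_water) * 1000
HU = ((0.2627 - 0.206) / 0.206) * 1000
HU = 275.2


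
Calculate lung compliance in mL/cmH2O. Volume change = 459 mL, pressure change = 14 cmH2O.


C = dV / dP
C = 459 / 14
C = 32.79 mL/cmH2O


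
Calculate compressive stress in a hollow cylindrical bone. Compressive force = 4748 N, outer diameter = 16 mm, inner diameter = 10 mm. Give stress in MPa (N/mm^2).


A = pi*(r_o^2 - r_i^2)
r_o = 8 mm, r_i = 5 mm
A = 122.522 mm^2
sigma = F/A = 4748 / 122.522
sigma = 38.75 MPa


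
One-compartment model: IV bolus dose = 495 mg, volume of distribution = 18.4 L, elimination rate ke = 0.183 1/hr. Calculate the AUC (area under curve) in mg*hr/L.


C0 = Dose/Vd = 495/18.4 = 26.9022 mg/L
AUC = C0/ke = 26.9022/0.183
AUC = 147 mg*hr/L


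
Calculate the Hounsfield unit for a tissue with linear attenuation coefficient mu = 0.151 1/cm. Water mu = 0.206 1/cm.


HU = ((mu_tissue - mu_water) / mu_water) * 1000
HU = ((0.151 - 0.206) / 0.206) * 1000
HU = -267


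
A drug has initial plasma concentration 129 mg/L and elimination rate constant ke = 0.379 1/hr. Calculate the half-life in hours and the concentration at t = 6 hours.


t_half = ln(2) / ke = 0.693147 / 0.379 = 1.829 hr
C(t) = C0 * exp(-ke*t) = 129 * exp(-0.379*6)
C(6) = 13.27 mg/L


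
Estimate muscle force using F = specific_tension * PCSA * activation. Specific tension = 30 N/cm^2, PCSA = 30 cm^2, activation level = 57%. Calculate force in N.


F = sigma * PCSA * activation
F = 30 * 30 * 0.57
F = 513 N


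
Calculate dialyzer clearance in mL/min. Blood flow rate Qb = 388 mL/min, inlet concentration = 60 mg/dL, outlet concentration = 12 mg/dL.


K = Qb * (Cb_in - Cb_out) / Cb_in
K = 388 * (60 - 12) / 60
K = 310.4 mL/min


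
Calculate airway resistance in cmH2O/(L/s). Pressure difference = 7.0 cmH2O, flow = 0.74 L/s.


R = dP / flow
R = 7.0 / 0.74
R = 9.459 cmH2O/(L/s)


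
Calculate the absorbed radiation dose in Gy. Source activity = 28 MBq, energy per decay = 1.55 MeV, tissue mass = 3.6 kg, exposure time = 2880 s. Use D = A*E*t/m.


A = 28 MBq = 2.8000e+07 Bq
E = 1.55 MeV = 2.4831e-13 J
D = A*E*t/m = 2.8000e+07*2.4831e-13*2880/3.6
D = 0.005562 Gy


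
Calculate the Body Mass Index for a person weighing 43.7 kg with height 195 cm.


BMI = weight / height^2
height = 195 cm = 1.95 m
BMI = 43.7 / 1.95^2
BMI = 11.49 kg/m^2


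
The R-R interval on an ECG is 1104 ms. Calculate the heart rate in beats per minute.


HR = 60 / RR_interval(s)
RR = 1104 ms = 1.104 s
HR = 60 / 1.104 = 54.35 bpm


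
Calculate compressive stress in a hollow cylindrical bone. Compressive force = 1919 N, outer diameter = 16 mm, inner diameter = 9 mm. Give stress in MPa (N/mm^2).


A = pi*(r_o^2 - r_i^2)
r_o = 8 mm, r_i = 4.5 mm
A = 137.445 mm^2
sigma = F/A = 1919 / 137.445
sigma = 13.96 MPa


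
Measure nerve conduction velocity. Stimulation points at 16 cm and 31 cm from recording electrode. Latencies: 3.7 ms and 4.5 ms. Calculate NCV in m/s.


Distance = (31 - 16) / 100 = 0.15 m
dt = (4.5 - 3.7) / 1000 = 8.0000e-04 s
NCV = dist / dt = 187.5 m/s


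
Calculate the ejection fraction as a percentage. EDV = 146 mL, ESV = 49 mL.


SV = EDV - ESV = 146 - 49 = 97 mL
EF = SV/EDV * 100 = 97/146 * 100
EF = 66.44%


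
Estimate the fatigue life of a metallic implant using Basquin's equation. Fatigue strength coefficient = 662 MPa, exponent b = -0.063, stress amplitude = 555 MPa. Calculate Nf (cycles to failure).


sigma_a = sigma_f' * (2Nf)^b
2Nf = (sigma_a/sigma_f')^(1/b)
2Nf = (555/662)^(1/-0.063)
2Nf = 16.417898
Nf = 8.209


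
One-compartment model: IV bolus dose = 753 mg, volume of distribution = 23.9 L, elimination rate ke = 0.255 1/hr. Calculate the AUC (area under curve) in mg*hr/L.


C0 = Dose/Vd = 753/23.9 = 31.5063 mg/L
AUC = C0/ke = 31.5063/0.255
AUC = 123.6 mg*hr/L


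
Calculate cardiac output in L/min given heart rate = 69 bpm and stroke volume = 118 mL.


CO = HR * SV
CO = 69 * 118 / 1000
CO = 8.142 L/min


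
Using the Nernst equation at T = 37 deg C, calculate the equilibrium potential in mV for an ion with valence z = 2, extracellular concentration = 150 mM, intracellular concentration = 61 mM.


E = (RT/(zF)) * ln(C_out/C_in)
T = 37 + 273.15 = 310.15 K
E = (8.314 * 310.15 / (2 * 96485)) * ln(150/61)
E = 12.02 mV


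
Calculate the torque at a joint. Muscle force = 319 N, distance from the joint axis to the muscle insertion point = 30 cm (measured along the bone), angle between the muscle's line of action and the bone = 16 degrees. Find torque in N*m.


Torque = F * d * sin(theta)   (moment arm = d*sin(theta))
d = 30 cm = 0.3 m
Torque = 319 * 0.3 * sin(16)
Torque = 26.38 N*m


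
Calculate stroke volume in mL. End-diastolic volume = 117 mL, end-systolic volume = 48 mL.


SV = EDV - ESV
SV = 117 - 48
SV = 69 mL


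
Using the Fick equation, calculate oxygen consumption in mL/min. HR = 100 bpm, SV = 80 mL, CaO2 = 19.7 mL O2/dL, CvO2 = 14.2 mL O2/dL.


CO = HR*SV = 100*80/1000 = 8 L/min
a-v O2 diff = 19.7 - 14.2 = 5.5 mL/dL
VO2 = CO * (CaO2-CvO2) * 10 dL/L
VO2 = 8 * 5.5 * 10
VO2 = 440 mL/min


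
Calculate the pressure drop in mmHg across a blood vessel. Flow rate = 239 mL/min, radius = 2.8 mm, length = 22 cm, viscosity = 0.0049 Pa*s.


dP = 8*mu*L*Q / (pi*r^4)
Q = 239 mL/min = 3.98333e-06 m^3/s
dP = 177.899 Pa = 177.899 / 133.322 mmHg = 1.334 mmHg


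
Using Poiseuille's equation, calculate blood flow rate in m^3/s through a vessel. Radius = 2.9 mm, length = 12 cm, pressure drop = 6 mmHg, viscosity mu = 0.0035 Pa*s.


Q = pi*r^4*dP / (8*mu*L)
r = 0.0029 m, L = 0.12 m
dP = 6 mmHg = 799.932 Pa
Q = 5.2900e-05 m^3/s


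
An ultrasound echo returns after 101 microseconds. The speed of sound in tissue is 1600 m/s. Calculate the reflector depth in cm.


depth = c * t / 2
t = 101 us = 1.0100e-04 s
depth = 1600 * 1.0100e-04 / 2
depth = 0.0808 m = 8.08 cm


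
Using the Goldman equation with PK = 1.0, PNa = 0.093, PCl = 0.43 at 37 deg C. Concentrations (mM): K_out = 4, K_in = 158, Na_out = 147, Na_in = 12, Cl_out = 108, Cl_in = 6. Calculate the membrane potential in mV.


Vm = (RT/F)*ln((PK*Ko + PNa*Nao + PCl*Cli)/(PK*Ki + PNa*Nai + PCl*Clo))
Numer = 20.251, Denom = 205.556
Vm = -61.94 mV


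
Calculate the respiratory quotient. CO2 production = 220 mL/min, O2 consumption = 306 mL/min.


RQ = VCO2 / VO2
RQ = 220 / 306
RQ = 0.719


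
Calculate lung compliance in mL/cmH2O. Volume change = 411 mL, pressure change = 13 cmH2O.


C = dV / dP
C = 411 / 13
C = 31.62 mL/cmH2O


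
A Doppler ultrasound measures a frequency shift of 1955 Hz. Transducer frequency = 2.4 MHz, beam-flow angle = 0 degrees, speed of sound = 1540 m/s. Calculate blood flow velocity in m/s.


v = fd * c / (2 * f0 * cos(theta))
v = 1955 * 1540 / (2 * 2.4000e+06 * cos(0))
v = 0.6272 m/s


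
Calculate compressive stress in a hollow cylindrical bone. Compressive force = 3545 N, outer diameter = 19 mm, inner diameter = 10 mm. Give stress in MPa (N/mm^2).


A = pi*(r_o^2 - r_i^2)
r_o = 9.5 mm, r_i = 5 mm
A = 204.989 mm^2
sigma = F/A = 3545 / 204.989
sigma = 17.29 MPa


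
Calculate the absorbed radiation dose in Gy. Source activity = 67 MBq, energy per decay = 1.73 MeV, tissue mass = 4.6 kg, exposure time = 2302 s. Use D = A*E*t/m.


A = 67 MBq = 6.7000e+07 Bq
E = 1.73 MeV = 2.77146e-13 J
D = A*E*t/m = 6.7000e+07*2.77146e-13*2302/4.6
D = 0.009292 Gy


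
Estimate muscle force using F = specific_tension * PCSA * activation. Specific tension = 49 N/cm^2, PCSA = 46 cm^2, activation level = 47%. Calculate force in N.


F = sigma * PCSA * activation
F = 49 * 46 * 0.47
F = 1059 N


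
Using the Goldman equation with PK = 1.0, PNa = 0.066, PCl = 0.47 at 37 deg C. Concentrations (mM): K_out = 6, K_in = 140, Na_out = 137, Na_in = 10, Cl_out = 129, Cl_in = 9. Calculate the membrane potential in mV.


Vm = (RT/F)*ln((PK*Ko + PNa*Nao + PCl*Cli)/(PK*Ki + PNa*Nai + PCl*Clo))
Numer = 19.272, Denom = 201.29
Vm = -62.7 mV


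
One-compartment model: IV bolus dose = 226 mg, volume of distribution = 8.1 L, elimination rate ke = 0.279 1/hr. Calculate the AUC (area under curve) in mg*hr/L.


C0 = Dose/Vd = 226/8.1 = 27.9012 mg/L
AUC = C0/ke = 27.9012/0.279
AUC = 100 mg*hr/L


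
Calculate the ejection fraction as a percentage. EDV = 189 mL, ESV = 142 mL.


SV = EDV - ESV = 189 - 142 = 47 mL
EF = SV/EDV * 100 = 47/189 * 100
EF = 24.87%


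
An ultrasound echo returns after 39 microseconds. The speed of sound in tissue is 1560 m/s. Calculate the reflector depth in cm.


depth = c * t / 2
t = 39 us = 3.9000e-05 s
depth = 1560 * 3.9000e-05 / 2
depth = 0.03042 m = 3.042 cm


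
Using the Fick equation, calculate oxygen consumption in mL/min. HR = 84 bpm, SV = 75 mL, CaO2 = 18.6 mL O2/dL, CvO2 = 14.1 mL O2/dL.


CO = HR*SV = 84*75/1000 = 6.3 L/min
a-v O2 diff = 18.6 - 14.1 = 4.5 mL/dL
VO2 = CO * (CaO2-CvO2) * 10 dL/L
VO2 = 6.3 * 4.5 * 10
VO2 = 283.5 mL/min


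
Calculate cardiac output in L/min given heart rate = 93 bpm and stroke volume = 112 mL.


CO = HR * SV
CO = 93 * 112 / 1000
CO = 10.42 L/min


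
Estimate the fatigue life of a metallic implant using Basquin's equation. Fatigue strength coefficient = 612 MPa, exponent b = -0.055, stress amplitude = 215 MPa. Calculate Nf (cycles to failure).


sigma_a = sigma_f' * (2Nf)^b
2Nf = (sigma_a/sigma_f')^(1/b)
2Nf = (215/612)^(1/-0.055)
2Nf = 1.8206886e+08
Nf = 9.1034e+07


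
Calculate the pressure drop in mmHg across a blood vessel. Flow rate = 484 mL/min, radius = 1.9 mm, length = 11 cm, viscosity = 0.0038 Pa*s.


dP = 8*mu*L*Q / (pi*r^4)
Q = 484 mL/min = 8.06667e-06 m^3/s
dP = 658.865 Pa = 658.865 / 133.322 mmHg = 4.942 mmHg


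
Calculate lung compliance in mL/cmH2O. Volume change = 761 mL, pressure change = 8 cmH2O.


C = dV / dP
C = 761 / 8
C = 95.12 mL/cmH2O


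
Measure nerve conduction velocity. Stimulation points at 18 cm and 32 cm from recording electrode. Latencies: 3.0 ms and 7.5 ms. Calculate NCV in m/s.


Distance = (32 - 18) / 100 = 0.14 m
dt = (7.5 - 3.0) / 1000 = 0.0045 s
NCV = dist / dt = 31.11 m/s


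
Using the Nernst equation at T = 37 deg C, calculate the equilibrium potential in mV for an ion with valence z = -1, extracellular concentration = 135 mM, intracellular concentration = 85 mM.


E = (RT/(zF)) * ln(C_out/C_in)
T = 37 + 273.15 = 310.15 K
E = (8.314 * 310.15 / (-1 * 96485)) * ln(135/85)
E = -12.36 mV


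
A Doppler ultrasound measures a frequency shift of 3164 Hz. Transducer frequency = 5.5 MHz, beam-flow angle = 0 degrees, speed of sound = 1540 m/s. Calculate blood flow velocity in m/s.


v = fd * c / (2 * f0 * cos(theta))
v = 3164 * 1540 / (2 * 5.5000e+06 * cos(0))
v = 0.443 m/s


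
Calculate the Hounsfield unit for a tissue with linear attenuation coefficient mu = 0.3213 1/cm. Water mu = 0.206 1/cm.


HU = ((mu_tissue - mu_water) / mu_water) * 1000
HU = ((0.3213 - 0.206) / 0.206) * 1000
HU = 559.7


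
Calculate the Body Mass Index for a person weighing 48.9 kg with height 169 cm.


BMI = weight / height^2
height = 169 cm = 1.69 m
BMI = 48.9 / 1.69^2
BMI = 17.12 kg/m^2


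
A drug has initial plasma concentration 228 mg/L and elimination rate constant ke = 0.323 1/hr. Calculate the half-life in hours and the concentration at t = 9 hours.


t_half = ln(2) / ke = 0.693147 / 0.323 = 2.146 hr
C(t) = C0 * exp(-ke*t) = 228 * exp(-0.323*9)
C(9) = 12.46 mg/L


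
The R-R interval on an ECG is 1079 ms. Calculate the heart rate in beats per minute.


HR = 60 / RR_interval(s)
RR = 1079 ms = 1.079 s
HR = 60 / 1.079 = 55.61 bpm


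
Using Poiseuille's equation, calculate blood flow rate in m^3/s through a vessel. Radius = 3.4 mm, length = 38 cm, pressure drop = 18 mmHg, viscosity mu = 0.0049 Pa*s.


Q = pi*r^4*dP / (8*mu*L)
r = 0.0034 m, L = 0.38 m
dP = 18 mmHg = 2399.796 Pa
Q = 6.7635e-05 m^3/s


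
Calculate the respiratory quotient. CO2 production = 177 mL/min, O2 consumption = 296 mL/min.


RQ = VCO2 / VO2
RQ = 177 / 296
RQ = 0.598


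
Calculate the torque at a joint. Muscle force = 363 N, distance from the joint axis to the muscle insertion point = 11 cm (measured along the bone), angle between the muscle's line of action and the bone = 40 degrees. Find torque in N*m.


Torque = F * d * sin(theta)   (moment arm = d*sin(theta))
d = 11 cm = 0.11 m
Torque = 363 * 0.11 * sin(40)
Torque = 25.67 N*m


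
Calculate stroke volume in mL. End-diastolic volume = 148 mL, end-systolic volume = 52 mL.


SV = EDV - ESV
SV = 148 - 52
SV = 96 mL


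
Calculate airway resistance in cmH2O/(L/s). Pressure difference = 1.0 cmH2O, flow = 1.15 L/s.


R = dP / flow
R = 1.0 / 1.15
R = 0.8696 cmH2O/(L/s)


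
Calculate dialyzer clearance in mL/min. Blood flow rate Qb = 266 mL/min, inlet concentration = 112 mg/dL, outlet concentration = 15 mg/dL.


K = Qb * (Cb_in - Cb_out) / Cb_in
K = 266 * (112 - 15) / 112
K = 230.4 mL/min


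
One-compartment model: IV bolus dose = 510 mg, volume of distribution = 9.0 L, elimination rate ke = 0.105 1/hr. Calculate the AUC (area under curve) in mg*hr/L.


C0 = Dose/Vd = 510/9.0 = 56.6667 mg/L
AUC = C0/ke = 56.6667/0.105
AUC = 539.7 mg*hr/L


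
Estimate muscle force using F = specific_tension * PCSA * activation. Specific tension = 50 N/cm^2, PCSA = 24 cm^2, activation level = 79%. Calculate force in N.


F = sigma * PCSA * activation
F = 50 * 24 * 0.79
F = 948 N


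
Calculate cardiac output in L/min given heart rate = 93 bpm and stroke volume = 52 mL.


CO = HR * SV
CO = 93 * 52 / 1000
CO = 4.836 L/min


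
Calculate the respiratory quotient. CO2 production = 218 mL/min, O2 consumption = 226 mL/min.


RQ = VCO2 / VO2
RQ = 218 / 226
RQ = 0.9646


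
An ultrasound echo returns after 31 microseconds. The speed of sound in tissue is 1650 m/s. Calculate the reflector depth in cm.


depth = c * t / 2
t = 31 us = 3.1000e-05 s
depth = 1650 * 3.1000e-05 / 2
depth = 0.025575 m = 2.5575 cm


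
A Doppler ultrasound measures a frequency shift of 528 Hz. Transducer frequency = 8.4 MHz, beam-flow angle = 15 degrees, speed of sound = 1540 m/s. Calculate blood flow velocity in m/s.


v = fd * c / (2 * f0 * cos(theta))
v = 528 * 1540 / (2 * 8.4000e+06 * cos(15))
v = 0.05011 m/s


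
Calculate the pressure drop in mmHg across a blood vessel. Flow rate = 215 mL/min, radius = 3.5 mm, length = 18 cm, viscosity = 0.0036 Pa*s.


dP = 8*mu*L*Q / (pi*r^4)
Q = 215 mL/min = 3.58333e-06 m^3/s
dP = 39.403 Pa = 39.403 / 133.322 mmHg = 0.2955 mmHg


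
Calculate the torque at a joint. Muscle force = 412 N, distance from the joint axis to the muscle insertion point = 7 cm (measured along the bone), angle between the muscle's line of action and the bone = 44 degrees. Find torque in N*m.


Torque = F * d * sin(theta)   (moment arm = d*sin(theta))
d = 7 cm = 0.07 m
Torque = 412 * 0.07 * sin(44)
Torque = 20.03 N*m


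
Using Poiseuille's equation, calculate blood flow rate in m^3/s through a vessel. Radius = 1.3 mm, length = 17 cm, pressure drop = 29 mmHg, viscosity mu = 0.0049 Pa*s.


Q = pi*r^4*dP / (8*mu*L)
r = 0.0013 m, L = 0.17 m
dP = 29 mmHg = 3866.338 Pa
Q = 5.2058e-06 m^3/s


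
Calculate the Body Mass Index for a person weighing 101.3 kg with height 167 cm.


BMI = weight / height^2
height = 167 cm = 1.67 m
BMI = 101.3 / 1.67^2
BMI = 36.32 kg/m^2


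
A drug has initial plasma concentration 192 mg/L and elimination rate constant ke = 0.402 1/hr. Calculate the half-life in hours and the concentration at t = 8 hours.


t_half = ln(2) / ke = 0.693147 / 0.402 = 1.724 hr
C(t) = C0 * exp(-ke*t) = 192 * exp(-0.402*8)
C(8) = 7.702 mg/L


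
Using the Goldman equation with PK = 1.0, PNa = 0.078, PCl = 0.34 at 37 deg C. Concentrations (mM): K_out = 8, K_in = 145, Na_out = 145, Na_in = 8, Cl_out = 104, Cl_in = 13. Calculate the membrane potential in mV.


Vm = (RT/F)*ln((PK*Ko + PNa*Nao + PCl*Cli)/(PK*Ki + PNa*Nai + PCl*Clo))
Numer = 23.73, Denom = 180.984
Vm = -54.3 mV


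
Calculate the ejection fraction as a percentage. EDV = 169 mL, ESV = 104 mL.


SV = EDV - ESV = 169 - 104 = 65 mL
EF = SV/EDV * 100 = 65/169 * 100
EF = 38.46%


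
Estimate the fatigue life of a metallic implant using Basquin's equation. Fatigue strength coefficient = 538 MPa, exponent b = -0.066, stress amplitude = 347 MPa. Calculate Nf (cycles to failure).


sigma_a = sigma_f' * (2Nf)^b
2Nf = (sigma_a/sigma_f')^(1/b)
2Nf = (347/538)^(1/-0.066)
2Nf = 768.50819
Nf = 384.3


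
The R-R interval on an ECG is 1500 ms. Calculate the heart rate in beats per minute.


HR = 60 / RR_interval(s)
RR = 1500 ms = 1.5 s
HR = 60 / 1.5 = 40 bpm


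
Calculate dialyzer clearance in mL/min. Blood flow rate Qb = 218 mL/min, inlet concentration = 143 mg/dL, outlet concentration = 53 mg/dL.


K = Qb * (Cb_in - Cb_out) / Cb_in
K = 218 * (143 - 53) / 143
K = 137.2 mL/min


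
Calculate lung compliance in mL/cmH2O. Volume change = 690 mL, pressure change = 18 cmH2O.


C = dV / dP
C = 690 / 18
C = 38.33 mL/cmH2O


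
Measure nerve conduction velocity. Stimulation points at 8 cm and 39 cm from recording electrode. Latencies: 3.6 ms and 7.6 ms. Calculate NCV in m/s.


Distance = (39 - 8) / 100 = 0.31 m
dt = (7.6 - 3.6) / 1000 = 0.004 s
NCV = dist / dt = 77.5 m/s


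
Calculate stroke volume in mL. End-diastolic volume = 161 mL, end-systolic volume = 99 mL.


SV = EDV - ESV
SV = 161 - 99
SV = 62 mL


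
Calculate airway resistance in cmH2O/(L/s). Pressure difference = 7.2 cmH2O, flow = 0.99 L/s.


R = dP / flow
R = 7.2 / 0.99
R = 7.273 cmH2O/(L/s)


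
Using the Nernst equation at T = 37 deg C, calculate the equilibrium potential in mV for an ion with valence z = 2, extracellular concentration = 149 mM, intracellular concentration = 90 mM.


E = (RT/(zF)) * ln(C_out/C_in)
T = 37 + 273.15 = 310.15 K
E = (8.314 * 310.15 / (2 * 96485)) * ln(149/90)
E = 6.737 mV


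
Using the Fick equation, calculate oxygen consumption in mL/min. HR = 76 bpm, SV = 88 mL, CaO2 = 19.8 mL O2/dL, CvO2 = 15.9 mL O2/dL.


CO = HR*SV = 76*88/1000 = 6.688 L/min
a-v O2 diff = 19.8 - 15.9 = 3.9 mL/dL
VO2 = CO * (CaO2-CvO2) * 10 dL/L
VO2 = 6.688 * 3.9 * 10
VO2 = 260.8 mL/min


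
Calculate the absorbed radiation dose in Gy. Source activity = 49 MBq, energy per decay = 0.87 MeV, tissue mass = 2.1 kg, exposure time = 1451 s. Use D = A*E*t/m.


A = 49 MBq = 4.9000e+07 Bq
E = 0.87 MeV = 1.39374e-13 J
D = A*E*t/m = 4.9000e+07*1.39374e-13*1451/2.1
D = 0.004719 Gy


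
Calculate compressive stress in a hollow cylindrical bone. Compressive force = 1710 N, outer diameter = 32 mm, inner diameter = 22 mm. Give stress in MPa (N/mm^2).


A = pi*(r_o^2 - r_i^2)
r_o = 16 mm, r_i = 11 mm
A = 424.115 mm^2
sigma = F/A = 1710 / 424.115
sigma = 4.032 MPa


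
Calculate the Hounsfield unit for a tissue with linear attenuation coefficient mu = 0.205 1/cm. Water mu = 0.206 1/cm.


HU = ((mu_tissue - mu_water) / mu_water) * 1000
HU = ((0.205 - 0.206) / 0.206) * 1000
HU = -4.854


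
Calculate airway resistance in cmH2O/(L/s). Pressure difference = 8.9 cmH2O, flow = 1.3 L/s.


R = dP / flow
R = 8.9 / 1.3
R = 6.846 cmH2O/(L/s)


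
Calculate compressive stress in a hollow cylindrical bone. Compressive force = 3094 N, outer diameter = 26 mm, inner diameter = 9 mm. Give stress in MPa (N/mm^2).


A = pi*(r_o^2 - r_i^2)
r_o = 13 mm, r_i = 4.5 mm
A = 467.312 mm^2
sigma = F/A = 3094 / 467.312
sigma = 6.621 MPa


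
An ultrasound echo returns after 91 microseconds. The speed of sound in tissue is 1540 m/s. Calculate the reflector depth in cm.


depth = c * t / 2
t = 91 us = 9.1000e-05 s
depth = 1540 * 9.1000e-05 / 2
depth = 0.07007 m = 7.007 cm


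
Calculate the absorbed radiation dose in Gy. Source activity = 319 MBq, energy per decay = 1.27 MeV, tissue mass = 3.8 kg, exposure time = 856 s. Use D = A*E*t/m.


A = 319 MBq = 3.1900e+08 Bq
E = 1.27 MeV = 2.03454e-13 J
D = A*E*t/m = 3.1900e+08*2.03454e-13*856/3.8
D = 0.01462 Gy


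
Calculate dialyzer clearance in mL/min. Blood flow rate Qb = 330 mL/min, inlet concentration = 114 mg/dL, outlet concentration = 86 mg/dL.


K = Qb * (Cb_in - Cb_out) / Cb_in
K = 330 * (114 - 86) / 114
K = 81.05 mL/min


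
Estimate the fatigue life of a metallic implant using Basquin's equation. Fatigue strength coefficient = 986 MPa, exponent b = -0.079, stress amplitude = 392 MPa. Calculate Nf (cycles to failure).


sigma_a = sigma_f' * (2Nf)^b
2Nf = (sigma_a/sigma_f')^(1/b)
2Nf = (392/986)^(1/-0.079)
2Nf = 117698.31
Nf = 5.885e+04


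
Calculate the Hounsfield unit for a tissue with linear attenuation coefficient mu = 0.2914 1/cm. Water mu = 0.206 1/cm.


HU = ((mu_tissue - mu_water) / mu_water) * 1000
HU = ((0.2914 - 0.206) / 0.206) * 1000
HU = 414.6


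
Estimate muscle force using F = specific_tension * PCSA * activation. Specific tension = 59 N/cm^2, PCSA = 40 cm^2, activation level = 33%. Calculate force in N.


F = sigma * PCSA * activation
F = 59 * 40 * 0.33
F = 778.8 N


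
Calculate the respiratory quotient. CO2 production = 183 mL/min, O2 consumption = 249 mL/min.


RQ = VCO2 / VO2
RQ = 183 / 249
RQ = 0.7349


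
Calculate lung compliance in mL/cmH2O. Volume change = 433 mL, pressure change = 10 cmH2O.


C = dV / dP
C = 433 / 10
C = 43.3 mL/cmH2O


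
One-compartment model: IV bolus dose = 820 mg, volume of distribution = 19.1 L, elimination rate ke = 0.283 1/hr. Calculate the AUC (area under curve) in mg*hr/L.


C0 = Dose/Vd = 820/19.1 = 42.9319 mg/L
AUC = C0/ke = 42.9319/0.283
AUC = 151.7 mg*hr/L


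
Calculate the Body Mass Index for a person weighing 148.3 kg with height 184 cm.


BMI = weight / height^2
height = 184 cm = 1.84 m
BMI = 148.3 / 1.84^2
BMI = 43.8 kg/m^2


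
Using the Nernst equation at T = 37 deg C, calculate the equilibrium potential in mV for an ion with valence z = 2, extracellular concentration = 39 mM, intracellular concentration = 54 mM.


E = (RT/(zF)) * ln(C_out/C_in)
T = 37 + 273.15 = 310.15 K
E = (8.314 * 310.15 / (2 * 96485)) * ln(39/54)
E = -4.348 mV


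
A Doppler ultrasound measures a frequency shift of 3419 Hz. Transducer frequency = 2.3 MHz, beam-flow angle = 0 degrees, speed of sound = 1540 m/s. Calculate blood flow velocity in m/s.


v = fd * c / (2 * f0 * cos(theta))
v = 3419 * 1540 / (2 * 2.3000e+06 * cos(0))
v = 1.145 m/s


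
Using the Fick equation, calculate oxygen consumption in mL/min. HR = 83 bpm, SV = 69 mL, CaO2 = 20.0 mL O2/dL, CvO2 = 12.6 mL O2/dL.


CO = HR*SV = 83*69/1000 = 5.727 L/min
a-v O2 diff = 20.0 - 12.6 = 7.4 mL/dL
VO2 = CO * (CaO2-CvO2) * 10 dL/L
VO2 = 5.727 * 7.4 * 10
VO2 = 423.8 mL/min


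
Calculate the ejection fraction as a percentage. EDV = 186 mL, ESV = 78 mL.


SV = EDV - ESV = 186 - 78 = 108 mL
EF = SV/EDV * 100 = 108/186 * 100
EF = 58.06%


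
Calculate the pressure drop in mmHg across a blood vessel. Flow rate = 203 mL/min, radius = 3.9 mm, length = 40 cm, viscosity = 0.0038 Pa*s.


dP = 8*mu*L*Q / (pi*r^4)
Q = 203 mL/min = 3.38333e-06 m^3/s
dP = 56.6069 Pa = 56.6069 / 133.322 mmHg = 0.4246 mmHg


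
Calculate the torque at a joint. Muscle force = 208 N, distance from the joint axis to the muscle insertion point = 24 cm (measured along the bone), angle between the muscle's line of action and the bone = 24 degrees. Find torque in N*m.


Torque = F * d * sin(theta)   (moment arm = d*sin(theta))
d = 24 cm = 0.24 m
Torque = 208 * 0.24 * sin(24)
Torque = 20.3 N*m


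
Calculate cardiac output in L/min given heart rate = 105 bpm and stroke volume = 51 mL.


CO = HR * SV
CO = 105 * 51 / 1000
CO = 5.355 L/min


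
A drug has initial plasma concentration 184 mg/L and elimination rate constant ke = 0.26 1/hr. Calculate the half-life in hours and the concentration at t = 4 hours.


t_half = ln(2) / ke = 0.693147 / 0.26 = 2.666 hr
C(t) = C0 * exp(-ke*t) = 184 * exp(-0.26*4)
C(4) = 65.04 mg/L


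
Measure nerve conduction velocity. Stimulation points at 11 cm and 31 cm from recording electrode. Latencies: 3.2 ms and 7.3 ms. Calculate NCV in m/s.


Distance = (31 - 11) / 100 = 0.2 m
dt = (7.3 - 3.2) / 1000 = 0.0041 s
NCV = dist / dt = 48.78 m/s


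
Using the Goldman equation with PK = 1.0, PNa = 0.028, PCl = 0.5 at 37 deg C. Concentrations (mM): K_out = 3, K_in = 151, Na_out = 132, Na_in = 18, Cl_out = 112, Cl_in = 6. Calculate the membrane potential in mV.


Vm = (RT/F)*ln((PK*Ko + PNa*Nao + PCl*Cli)/(PK*Ki + PNa*Nai + PCl*Clo))
Numer = 9.696, Denom = 207.504
Vm = -81.87 mV


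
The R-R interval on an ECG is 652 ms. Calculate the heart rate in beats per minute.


HR = 60 / RR_interval(s)
RR = 652 ms = 0.652 s
HR = 60 / 0.652 = 92.02 bpm


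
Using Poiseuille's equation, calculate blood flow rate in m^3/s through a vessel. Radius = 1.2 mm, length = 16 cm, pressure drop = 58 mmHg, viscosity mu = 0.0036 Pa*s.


Q = pi*r^4*dP / (8*mu*L)
r = 0.0012 m, L = 0.16 m
dP = 58 mmHg = 7732.676 Pa
Q = 1.0932e-05 m^3/s


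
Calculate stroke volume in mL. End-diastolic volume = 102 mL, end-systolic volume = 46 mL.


SV = EDV - ESV
SV = 102 - 46
SV = 56 mL


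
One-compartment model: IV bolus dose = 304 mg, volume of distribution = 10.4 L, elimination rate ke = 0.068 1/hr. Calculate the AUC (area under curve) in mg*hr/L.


C0 = Dose/Vd = 304/10.4 = 29.2308 mg/L
AUC = C0/ke = 29.2308/0.068
AUC = 429.9 mg*hr/L


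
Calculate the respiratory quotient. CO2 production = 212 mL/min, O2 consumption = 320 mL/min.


RQ = VCO2 / VO2
RQ = 212 / 320
RQ = 0.6625


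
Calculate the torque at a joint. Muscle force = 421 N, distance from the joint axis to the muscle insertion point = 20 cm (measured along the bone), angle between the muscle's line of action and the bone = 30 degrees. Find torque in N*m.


Torque = F * d * sin(theta)   (moment arm = d*sin(theta))
d = 20 cm = 0.2 m
Torque = 421 * 0.2 * sin(30)
Torque = 42.1 N*m


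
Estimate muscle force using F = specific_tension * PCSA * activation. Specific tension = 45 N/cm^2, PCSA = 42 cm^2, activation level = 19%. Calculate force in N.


F = sigma * PCSA * activation
F = 45 * 42 * 0.19
F = 359.1 N


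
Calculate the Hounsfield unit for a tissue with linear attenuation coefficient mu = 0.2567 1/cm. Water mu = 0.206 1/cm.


HU = ((mu_tissue - mu_water) / mu_water) * 1000
HU = ((0.2567 - 0.206) / 0.206) * 1000
HU = 246.1


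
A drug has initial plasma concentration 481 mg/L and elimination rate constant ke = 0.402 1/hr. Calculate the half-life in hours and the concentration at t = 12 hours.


t_half = ln(2) / ke = 0.693147 / 0.402 = 1.724 hr
C(t) = C0 * exp(-ke*t) = 481 * exp(-0.402*12)
C(12) = 3.865 mg/L


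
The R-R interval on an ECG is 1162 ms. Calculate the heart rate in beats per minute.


HR = 60 / RR_interval(s)
RR = 1162 ms = 1.162 s
HR = 60 / 1.162 = 51.64 bpm


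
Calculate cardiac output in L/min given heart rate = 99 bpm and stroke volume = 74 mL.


CO = HR * SV
CO = 99 * 74 / 1000
CO = 7.326 L/min


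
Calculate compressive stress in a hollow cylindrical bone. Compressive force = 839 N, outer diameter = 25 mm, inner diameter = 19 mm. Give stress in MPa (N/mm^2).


A = pi*(r_o^2 - r_i^2)
r_o = 12.5 mm, r_i = 9.5 mm
A = 207.345 mm^2
sigma = F/A = 839 / 207.345
sigma = 4.046 MPa


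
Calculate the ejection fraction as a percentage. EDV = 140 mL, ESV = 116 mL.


SV = EDV - ESV = 140 - 116 = 24 mL
EF = SV/EDV * 100 = 24/140 * 100
EF = 17.14%


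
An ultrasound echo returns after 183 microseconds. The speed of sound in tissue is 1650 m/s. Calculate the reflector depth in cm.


depth = c * t / 2
t = 183 us = 1.8300e-04 s
depth = 1650 * 1.8300e-04 / 2
depth = 0.150975 m = 15.0975 cm


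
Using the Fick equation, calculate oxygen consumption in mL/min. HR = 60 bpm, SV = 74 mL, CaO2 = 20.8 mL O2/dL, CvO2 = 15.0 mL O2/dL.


CO = HR*SV = 60*74/1000 = 4.44 L/min
a-v O2 diff = 20.8 - 15.0 = 5.8 mL/dL
VO2 = CO * (CaO2-CvO2) * 10 dL/L
VO2 = 4.44 * 5.8 * 10
VO2 = 257.5 mL/min


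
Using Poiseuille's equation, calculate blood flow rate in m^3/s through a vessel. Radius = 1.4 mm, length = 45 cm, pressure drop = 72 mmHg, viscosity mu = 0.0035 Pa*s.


Q = pi*r^4*dP / (8*mu*L)
r = 0.0014 m, L = 0.45 m
dP = 72 mmHg = 9599.184 Pa
Q = 9.1945e-06 m^3/s


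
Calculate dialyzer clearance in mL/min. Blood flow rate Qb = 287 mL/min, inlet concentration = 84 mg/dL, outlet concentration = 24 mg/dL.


K = Qb * (Cb_in - Cb_out) / Cb_in
K = 287 * (84 - 24) / 84
K = 205 mL/min


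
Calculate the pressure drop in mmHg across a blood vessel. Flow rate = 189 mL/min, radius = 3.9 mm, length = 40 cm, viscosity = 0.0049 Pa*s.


dP = 8*mu*L*Q / (pi*r^4)
Q = 189 mL/min = 3.15e-06 m^3/s
dP = 67.9592 Pa = 67.9592 / 133.322 mmHg = 0.5097 mmHg


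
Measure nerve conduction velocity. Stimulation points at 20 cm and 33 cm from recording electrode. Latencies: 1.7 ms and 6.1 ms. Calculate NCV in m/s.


Distance = (33 - 20) / 100 = 0.13 m
dt = (6.1 - 1.7) / 1000 = 0.0044 s
NCV = dist / dt = 29.55 m/s


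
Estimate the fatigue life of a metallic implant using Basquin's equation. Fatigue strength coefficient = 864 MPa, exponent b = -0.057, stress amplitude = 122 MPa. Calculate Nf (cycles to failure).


sigma_a = sigma_f' * (2Nf)^b
2Nf = (sigma_a/sigma_f')^(1/b)
2Nf = (122/864)^(1/-0.057)
2Nf = 8.2220651e+14
Nf = 4.1110e+14


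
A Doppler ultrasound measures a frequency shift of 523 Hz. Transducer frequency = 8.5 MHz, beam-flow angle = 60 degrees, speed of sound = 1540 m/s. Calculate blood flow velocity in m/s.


v = fd * c / (2 * f0 * cos(theta))
v = 523 * 1540 / (2 * 8.5000e+06 * cos(60))
v = 0.09476 m/s


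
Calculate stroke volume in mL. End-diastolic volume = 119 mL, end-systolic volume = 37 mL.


SV = EDV - ESV
SV = 119 - 37
SV = 82 mL


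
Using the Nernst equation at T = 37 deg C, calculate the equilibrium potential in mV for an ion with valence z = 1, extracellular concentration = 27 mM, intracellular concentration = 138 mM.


E = (RT/(zF)) * ln(C_out/C_in)
T = 37 + 273.15 = 310.15 K
E = (8.314 * 310.15 / (1 * 96485)) * ln(27/138)
E = -43.6 mV


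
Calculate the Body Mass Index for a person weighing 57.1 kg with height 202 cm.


BMI = weight / height^2
height = 202 cm = 2.02 m
BMI = 57.1 / 2.02^2
BMI = 13.99 kg/m^2


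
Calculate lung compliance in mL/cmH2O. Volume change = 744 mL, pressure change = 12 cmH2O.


C = dV / dP
C = 744 / 12
C = 62 mL/cmH2O


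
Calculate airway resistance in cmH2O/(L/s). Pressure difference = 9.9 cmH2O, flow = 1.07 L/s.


R = dP / flow
R = 9.9 / 1.07
R = 9.252 cmH2O/(L/s)


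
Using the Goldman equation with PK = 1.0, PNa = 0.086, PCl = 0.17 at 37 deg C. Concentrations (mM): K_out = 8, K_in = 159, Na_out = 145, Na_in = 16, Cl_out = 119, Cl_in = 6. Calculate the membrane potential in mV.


Vm = (RT/F)*ln((PK*Ko + PNa*Nao + PCl*Cli)/(PK*Ki + PNa*Nai + PCl*Clo))
Numer = 21.49, Denom = 180.606
Vm = -56.89 mV


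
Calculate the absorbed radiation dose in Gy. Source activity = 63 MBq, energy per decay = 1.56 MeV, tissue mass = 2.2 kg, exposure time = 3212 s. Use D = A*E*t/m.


A = 63 MBq = 6.3000e+07 Bq
E = 1.56 MeV = 2.49912e-13 J
D = A*E*t/m = 6.3000e+07*2.49912e-13*3212/2.2
D = 0.02299 Gy


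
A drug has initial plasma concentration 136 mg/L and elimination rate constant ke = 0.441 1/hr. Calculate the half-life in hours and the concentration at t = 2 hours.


t_half = ln(2) / ke = 0.693147 / 0.441 = 1.572 hr
C(t) = C0 * exp(-ke*t) = 136 * exp(-0.441*2)
C(2) = 56.3 mg/L


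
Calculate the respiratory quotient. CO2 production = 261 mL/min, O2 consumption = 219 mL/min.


RQ = VCO2 / VO2
RQ = 261 / 219
RQ = 1.192


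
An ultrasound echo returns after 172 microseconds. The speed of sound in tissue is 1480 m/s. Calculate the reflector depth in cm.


depth = c * t / 2
t = 172 us = 1.7200e-04 s
depth = 1480 * 1.7200e-04 / 2
depth = 0.12728 m = 12.728 cm


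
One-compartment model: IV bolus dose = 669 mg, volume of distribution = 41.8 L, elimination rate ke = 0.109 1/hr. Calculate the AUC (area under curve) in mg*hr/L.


C0 = Dose/Vd = 669/41.8 = 16.0048 mg/L
AUC = C0/ke = 16.0048/0.109
AUC = 146.8 mg*hr/L


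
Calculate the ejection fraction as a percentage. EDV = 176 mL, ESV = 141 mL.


SV = EDV - ESV = 176 - 141 = 35 mL
EF = SV/EDV * 100 = 35/176 * 100
EF = 19.89%


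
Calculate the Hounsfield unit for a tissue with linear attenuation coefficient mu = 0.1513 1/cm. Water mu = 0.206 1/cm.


HU = ((mu_tissue - mu_water) / mu_water) * 1000
HU = ((0.1513 - 0.206) / 0.206) * 1000
HU = -265.5


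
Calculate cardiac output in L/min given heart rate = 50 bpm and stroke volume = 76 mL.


CO = HR * SV
CO = 50 * 76 / 1000
CO = 3.8 L/min


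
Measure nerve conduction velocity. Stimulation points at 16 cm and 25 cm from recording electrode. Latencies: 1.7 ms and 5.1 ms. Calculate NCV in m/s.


Distance = (25 - 16) / 100 = 0.09 m
dt = (5.1 - 1.7) / 1000 = 0.0034 s
NCV = dist / dt = 26.47 m/s


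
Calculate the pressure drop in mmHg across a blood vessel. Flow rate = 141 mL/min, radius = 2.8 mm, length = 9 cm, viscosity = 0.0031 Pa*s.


dP = 8*mu*L*Q / (pi*r^4)
Q = 141 mL/min = 2.35e-06 m^3/s
dP = 27.1631 Pa = 27.1631 / 133.322 mmHg = 0.2037 mmHg


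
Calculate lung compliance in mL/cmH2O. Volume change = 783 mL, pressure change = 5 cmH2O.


C = dV / dP
C = 783 / 5
C = 156.6 mL/cmH2O


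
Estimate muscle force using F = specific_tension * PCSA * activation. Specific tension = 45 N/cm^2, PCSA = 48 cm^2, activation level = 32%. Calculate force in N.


F = sigma * PCSA * activation
F = 45 * 48 * 0.32
F = 691.2 N


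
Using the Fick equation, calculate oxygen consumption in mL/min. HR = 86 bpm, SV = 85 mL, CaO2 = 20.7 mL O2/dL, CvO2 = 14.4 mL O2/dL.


CO = HR*SV = 86*85/1000 = 7.31 L/min
a-v O2 diff = 20.7 - 14.4 = 6.3 mL/dL
VO2 = CO * (CaO2-CvO2) * 10 dL/L
VO2 = 7.31 * 6.3 * 10
VO2 = 460.5 mL/min


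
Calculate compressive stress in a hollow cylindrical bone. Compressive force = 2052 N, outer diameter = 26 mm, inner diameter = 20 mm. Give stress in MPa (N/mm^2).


A = pi*(r_o^2 - r_i^2)
r_o = 13 mm, r_i = 10 mm
A = 216.77 mm^2
sigma = F/A = 2052 / 216.77
sigma = 9.466 MPa


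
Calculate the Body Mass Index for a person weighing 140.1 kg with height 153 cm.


BMI = weight / height^2
height = 153 cm = 1.53 m
BMI = 140.1 / 1.53^2
BMI = 59.85 kg/m^2


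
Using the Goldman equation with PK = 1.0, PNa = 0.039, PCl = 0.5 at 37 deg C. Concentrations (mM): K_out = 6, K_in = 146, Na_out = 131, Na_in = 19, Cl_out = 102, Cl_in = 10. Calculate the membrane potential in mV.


Vm = (RT/F)*ln((PK*Ko + PNa*Nao + PCl*Cli)/(PK*Ki + PNa*Nai + PCl*Clo))
Numer = 16.109, Denom = 197.741
Vm = -67.02 mV
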